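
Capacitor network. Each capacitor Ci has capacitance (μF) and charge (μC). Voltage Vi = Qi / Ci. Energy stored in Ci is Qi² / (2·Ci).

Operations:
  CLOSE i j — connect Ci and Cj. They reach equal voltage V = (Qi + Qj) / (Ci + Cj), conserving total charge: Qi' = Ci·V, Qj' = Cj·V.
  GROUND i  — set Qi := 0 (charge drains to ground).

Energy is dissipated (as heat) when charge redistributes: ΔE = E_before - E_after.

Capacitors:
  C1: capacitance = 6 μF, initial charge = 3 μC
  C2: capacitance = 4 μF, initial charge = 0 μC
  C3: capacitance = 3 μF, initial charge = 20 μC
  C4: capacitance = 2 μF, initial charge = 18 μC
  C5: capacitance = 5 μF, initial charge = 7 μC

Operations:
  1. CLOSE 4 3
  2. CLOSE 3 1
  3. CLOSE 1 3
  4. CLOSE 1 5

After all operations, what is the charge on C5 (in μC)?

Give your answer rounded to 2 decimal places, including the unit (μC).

Answer: 11.00 μC

Derivation:
Initial: C1(6μF, Q=3μC, V=0.50V), C2(4μF, Q=0μC, V=0.00V), C3(3μF, Q=20μC, V=6.67V), C4(2μF, Q=18μC, V=9.00V), C5(5μF, Q=7μC, V=1.40V)
Op 1: CLOSE 4-3: Q_total=38.00, C_total=5.00, V=7.60; Q4=15.20, Q3=22.80; dissipated=3.267
Op 2: CLOSE 3-1: Q_total=25.80, C_total=9.00, V=2.87; Q3=8.60, Q1=17.20; dissipated=50.410
Op 3: CLOSE 1-3: Q_total=25.80, C_total=9.00, V=2.87; Q1=17.20, Q3=8.60; dissipated=0.000
Op 4: CLOSE 1-5: Q_total=24.20, C_total=11.00, V=2.20; Q1=13.20, Q5=11.00; dissipated=2.933
Final charges: Q1=13.20, Q2=0.00, Q3=8.60, Q4=15.20, Q5=11.00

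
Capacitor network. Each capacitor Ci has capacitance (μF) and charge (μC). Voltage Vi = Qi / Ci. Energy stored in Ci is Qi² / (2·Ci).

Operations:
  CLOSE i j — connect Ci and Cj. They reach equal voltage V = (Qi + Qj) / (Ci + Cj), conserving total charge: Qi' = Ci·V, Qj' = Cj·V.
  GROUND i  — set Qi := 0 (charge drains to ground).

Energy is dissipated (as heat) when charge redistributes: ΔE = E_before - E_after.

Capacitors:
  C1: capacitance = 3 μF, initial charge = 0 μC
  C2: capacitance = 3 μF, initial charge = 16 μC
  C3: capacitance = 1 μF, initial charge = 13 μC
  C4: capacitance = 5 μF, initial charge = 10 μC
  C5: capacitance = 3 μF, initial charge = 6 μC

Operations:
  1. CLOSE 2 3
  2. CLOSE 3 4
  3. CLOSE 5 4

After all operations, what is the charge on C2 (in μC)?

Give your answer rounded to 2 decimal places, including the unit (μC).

Initial: C1(3μF, Q=0μC, V=0.00V), C2(3μF, Q=16μC, V=5.33V), C3(1μF, Q=13μC, V=13.00V), C4(5μF, Q=10μC, V=2.00V), C5(3μF, Q=6μC, V=2.00V)
Op 1: CLOSE 2-3: Q_total=29.00, C_total=4.00, V=7.25; Q2=21.75, Q3=7.25; dissipated=22.042
Op 2: CLOSE 3-4: Q_total=17.25, C_total=6.00, V=2.88; Q3=2.88, Q4=14.38; dissipated=11.484
Op 3: CLOSE 5-4: Q_total=20.38, C_total=8.00, V=2.55; Q5=7.64, Q4=12.73; dissipated=0.718
Final charges: Q1=0.00, Q2=21.75, Q3=2.88, Q4=12.73, Q5=7.64

Answer: 21.75 μC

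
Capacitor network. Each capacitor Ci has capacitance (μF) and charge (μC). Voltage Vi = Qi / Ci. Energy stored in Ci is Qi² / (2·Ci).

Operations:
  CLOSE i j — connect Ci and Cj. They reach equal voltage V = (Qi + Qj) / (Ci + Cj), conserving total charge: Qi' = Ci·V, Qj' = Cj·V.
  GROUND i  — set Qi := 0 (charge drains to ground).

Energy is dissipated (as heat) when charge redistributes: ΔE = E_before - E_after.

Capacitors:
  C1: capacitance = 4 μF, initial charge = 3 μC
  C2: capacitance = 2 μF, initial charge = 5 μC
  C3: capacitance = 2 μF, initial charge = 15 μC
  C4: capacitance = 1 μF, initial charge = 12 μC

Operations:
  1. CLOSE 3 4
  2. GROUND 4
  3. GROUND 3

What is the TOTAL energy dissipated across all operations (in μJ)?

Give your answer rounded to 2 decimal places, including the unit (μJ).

Initial: C1(4μF, Q=3μC, V=0.75V), C2(2μF, Q=5μC, V=2.50V), C3(2μF, Q=15μC, V=7.50V), C4(1μF, Q=12μC, V=12.00V)
Op 1: CLOSE 3-4: Q_total=27.00, C_total=3.00, V=9.00; Q3=18.00, Q4=9.00; dissipated=6.750
Op 2: GROUND 4: Q4=0; energy lost=40.500
Op 3: GROUND 3: Q3=0; energy lost=81.000
Total dissipated: 128.250 μJ

Answer: 128.25 μJ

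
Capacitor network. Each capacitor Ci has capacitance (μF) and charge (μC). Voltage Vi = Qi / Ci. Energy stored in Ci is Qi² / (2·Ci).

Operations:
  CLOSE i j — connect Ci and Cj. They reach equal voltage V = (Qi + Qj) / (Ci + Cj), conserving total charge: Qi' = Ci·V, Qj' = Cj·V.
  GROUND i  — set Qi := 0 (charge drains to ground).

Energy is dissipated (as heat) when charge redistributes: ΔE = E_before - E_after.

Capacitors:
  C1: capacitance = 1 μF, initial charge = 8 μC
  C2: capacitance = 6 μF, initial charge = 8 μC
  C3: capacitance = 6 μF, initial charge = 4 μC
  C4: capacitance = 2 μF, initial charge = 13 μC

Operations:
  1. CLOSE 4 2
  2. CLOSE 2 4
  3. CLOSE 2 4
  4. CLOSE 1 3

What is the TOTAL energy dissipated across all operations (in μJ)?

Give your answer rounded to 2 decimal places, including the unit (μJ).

Initial: C1(1μF, Q=8μC, V=8.00V), C2(6μF, Q=8μC, V=1.33V), C3(6μF, Q=4μC, V=0.67V), C4(2μF, Q=13μC, V=6.50V)
Op 1: CLOSE 4-2: Q_total=21.00, C_total=8.00, V=2.62; Q4=5.25, Q2=15.75; dissipated=20.021
Op 2: CLOSE 2-4: Q_total=21.00, C_total=8.00, V=2.62; Q2=15.75, Q4=5.25; dissipated=0.000
Op 3: CLOSE 2-4: Q_total=21.00, C_total=8.00, V=2.62; Q2=15.75, Q4=5.25; dissipated=0.000
Op 4: CLOSE 1-3: Q_total=12.00, C_total=7.00, V=1.71; Q1=1.71, Q3=10.29; dissipated=23.048
Total dissipated: 43.068 μJ

Answer: 43.07 μJ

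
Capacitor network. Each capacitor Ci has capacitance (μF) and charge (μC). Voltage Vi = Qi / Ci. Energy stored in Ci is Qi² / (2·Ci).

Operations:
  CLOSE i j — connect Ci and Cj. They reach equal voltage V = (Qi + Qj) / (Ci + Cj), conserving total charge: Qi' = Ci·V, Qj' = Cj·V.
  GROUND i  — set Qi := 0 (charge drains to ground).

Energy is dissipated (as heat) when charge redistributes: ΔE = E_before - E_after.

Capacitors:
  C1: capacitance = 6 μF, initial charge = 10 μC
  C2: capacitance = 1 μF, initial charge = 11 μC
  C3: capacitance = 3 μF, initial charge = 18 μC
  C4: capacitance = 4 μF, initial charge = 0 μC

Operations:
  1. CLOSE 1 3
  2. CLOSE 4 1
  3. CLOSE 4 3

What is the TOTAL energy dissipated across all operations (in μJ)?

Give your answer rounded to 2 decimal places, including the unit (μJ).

Answer: 31.72 μJ

Derivation:
Initial: C1(6μF, Q=10μC, V=1.67V), C2(1μF, Q=11μC, V=11.00V), C3(3μF, Q=18μC, V=6.00V), C4(4μF, Q=0μC, V=0.00V)
Op 1: CLOSE 1-3: Q_total=28.00, C_total=9.00, V=3.11; Q1=18.67, Q3=9.33; dissipated=18.778
Op 2: CLOSE 4-1: Q_total=18.67, C_total=10.00, V=1.87; Q4=7.47, Q1=11.20; dissipated=11.615
Op 3: CLOSE 4-3: Q_total=16.80, C_total=7.00, V=2.40; Q4=9.60, Q3=7.20; dissipated=1.327
Total dissipated: 31.720 μJ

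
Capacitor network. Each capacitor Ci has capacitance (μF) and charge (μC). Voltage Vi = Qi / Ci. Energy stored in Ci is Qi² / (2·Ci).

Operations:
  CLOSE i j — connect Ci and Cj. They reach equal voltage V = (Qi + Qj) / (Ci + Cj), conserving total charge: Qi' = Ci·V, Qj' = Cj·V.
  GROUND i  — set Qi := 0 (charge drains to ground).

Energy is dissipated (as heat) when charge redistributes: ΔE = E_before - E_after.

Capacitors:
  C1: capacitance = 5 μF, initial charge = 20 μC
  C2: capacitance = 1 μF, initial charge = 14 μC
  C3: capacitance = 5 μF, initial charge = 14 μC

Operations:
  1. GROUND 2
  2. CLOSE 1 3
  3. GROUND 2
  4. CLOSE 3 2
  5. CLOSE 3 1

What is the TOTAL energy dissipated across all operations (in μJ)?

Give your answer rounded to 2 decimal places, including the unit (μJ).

Answer: 105.02 μJ

Derivation:
Initial: C1(5μF, Q=20μC, V=4.00V), C2(1μF, Q=14μC, V=14.00V), C3(5μF, Q=14μC, V=2.80V)
Op 1: GROUND 2: Q2=0; energy lost=98.000
Op 2: CLOSE 1-3: Q_total=34.00, C_total=10.00, V=3.40; Q1=17.00, Q3=17.00; dissipated=1.800
Op 3: GROUND 2: Q2=0; energy lost=0.000
Op 4: CLOSE 3-2: Q_total=17.00, C_total=6.00, V=2.83; Q3=14.17, Q2=2.83; dissipated=4.817
Op 5: CLOSE 3-1: Q_total=31.17, C_total=10.00, V=3.12; Q3=15.58, Q1=15.58; dissipated=0.401
Total dissipated: 105.018 μJ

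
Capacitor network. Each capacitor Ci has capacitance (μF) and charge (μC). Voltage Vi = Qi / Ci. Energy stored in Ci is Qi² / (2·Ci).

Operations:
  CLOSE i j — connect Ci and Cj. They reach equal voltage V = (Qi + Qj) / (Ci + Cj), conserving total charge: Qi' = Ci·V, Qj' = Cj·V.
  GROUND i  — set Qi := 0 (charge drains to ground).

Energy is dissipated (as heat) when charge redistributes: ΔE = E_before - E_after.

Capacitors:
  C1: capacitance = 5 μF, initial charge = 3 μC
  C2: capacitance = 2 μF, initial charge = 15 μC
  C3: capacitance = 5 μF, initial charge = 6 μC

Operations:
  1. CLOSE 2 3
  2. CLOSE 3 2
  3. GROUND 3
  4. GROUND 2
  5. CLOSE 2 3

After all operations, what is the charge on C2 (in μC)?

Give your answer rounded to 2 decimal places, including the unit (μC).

Initial: C1(5μF, Q=3μC, V=0.60V), C2(2μF, Q=15μC, V=7.50V), C3(5μF, Q=6μC, V=1.20V)
Op 1: CLOSE 2-3: Q_total=21.00, C_total=7.00, V=3.00; Q2=6.00, Q3=15.00; dissipated=28.350
Op 2: CLOSE 3-2: Q_total=21.00, C_total=7.00, V=3.00; Q3=15.00, Q2=6.00; dissipated=0.000
Op 3: GROUND 3: Q3=0; energy lost=22.500
Op 4: GROUND 2: Q2=0; energy lost=9.000
Op 5: CLOSE 2-3: Q_total=0.00, C_total=7.00, V=0.00; Q2=0.00, Q3=0.00; dissipated=0.000
Final charges: Q1=3.00, Q2=0.00, Q3=0.00

Answer: 0.00 μC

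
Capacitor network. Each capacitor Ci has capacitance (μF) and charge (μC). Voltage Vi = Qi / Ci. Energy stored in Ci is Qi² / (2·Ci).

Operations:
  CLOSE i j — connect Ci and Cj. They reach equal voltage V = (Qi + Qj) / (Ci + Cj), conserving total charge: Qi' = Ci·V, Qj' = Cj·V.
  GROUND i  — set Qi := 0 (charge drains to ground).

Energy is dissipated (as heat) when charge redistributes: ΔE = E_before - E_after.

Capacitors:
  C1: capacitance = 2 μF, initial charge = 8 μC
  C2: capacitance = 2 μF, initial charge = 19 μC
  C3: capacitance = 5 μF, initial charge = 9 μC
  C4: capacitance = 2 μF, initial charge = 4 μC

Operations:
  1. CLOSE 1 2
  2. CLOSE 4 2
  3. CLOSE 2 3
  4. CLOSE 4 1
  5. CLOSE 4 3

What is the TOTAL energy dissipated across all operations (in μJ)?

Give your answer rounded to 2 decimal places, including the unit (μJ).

Initial: C1(2μF, Q=8μC, V=4.00V), C2(2μF, Q=19μC, V=9.50V), C3(5μF, Q=9μC, V=1.80V), C4(2μF, Q=4μC, V=2.00V)
Op 1: CLOSE 1-2: Q_total=27.00, C_total=4.00, V=6.75; Q1=13.50, Q2=13.50; dissipated=15.125
Op 2: CLOSE 4-2: Q_total=17.50, C_total=4.00, V=4.38; Q4=8.75, Q2=8.75; dissipated=11.281
Op 3: CLOSE 2-3: Q_total=17.75, C_total=7.00, V=2.54; Q2=5.07, Q3=12.68; dissipated=4.736
Op 4: CLOSE 4-1: Q_total=22.25, C_total=4.00, V=5.56; Q4=11.12, Q1=11.12; dissipated=2.820
Op 5: CLOSE 4-3: Q_total=23.80, C_total=7.00, V=3.40; Q4=6.80, Q3=17.00; dissipated=6.544
Total dissipated: 40.507 μJ

Answer: 40.51 μJ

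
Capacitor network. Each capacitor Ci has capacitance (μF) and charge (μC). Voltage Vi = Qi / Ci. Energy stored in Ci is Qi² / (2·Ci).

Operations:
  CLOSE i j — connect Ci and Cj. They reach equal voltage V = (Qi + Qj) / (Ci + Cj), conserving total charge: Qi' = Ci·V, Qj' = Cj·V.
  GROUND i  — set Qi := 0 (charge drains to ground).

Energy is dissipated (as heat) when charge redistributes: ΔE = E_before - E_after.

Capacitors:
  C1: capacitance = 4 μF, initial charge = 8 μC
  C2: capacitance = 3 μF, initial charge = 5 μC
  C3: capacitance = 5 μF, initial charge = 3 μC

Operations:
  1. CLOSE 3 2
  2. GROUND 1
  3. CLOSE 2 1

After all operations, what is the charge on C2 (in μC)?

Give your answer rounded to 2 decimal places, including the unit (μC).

Answer: 1.29 μC

Derivation:
Initial: C1(4μF, Q=8μC, V=2.00V), C2(3μF, Q=5μC, V=1.67V), C3(5μF, Q=3μC, V=0.60V)
Op 1: CLOSE 3-2: Q_total=8.00, C_total=8.00, V=1.00; Q3=5.00, Q2=3.00; dissipated=1.067
Op 2: GROUND 1: Q1=0; energy lost=8.000
Op 3: CLOSE 2-1: Q_total=3.00, C_total=7.00, V=0.43; Q2=1.29, Q1=1.71; dissipated=0.857
Final charges: Q1=1.71, Q2=1.29, Q3=5.00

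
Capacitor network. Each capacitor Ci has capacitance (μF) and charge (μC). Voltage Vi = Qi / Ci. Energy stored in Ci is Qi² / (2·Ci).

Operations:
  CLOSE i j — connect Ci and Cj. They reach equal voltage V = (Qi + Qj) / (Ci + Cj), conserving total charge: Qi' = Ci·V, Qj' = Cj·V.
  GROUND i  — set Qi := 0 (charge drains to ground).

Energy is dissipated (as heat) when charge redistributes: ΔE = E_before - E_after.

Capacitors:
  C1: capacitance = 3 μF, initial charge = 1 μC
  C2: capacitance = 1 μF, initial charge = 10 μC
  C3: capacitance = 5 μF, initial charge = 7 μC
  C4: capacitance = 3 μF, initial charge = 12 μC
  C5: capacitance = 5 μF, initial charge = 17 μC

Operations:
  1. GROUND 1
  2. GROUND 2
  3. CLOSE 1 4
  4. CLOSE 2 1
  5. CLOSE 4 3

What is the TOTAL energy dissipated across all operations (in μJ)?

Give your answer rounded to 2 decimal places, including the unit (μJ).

Initial: C1(3μF, Q=1μC, V=0.33V), C2(1μF, Q=10μC, V=10.00V), C3(5μF, Q=7μC, V=1.40V), C4(3μF, Q=12μC, V=4.00V), C5(5μF, Q=17μC, V=3.40V)
Op 1: GROUND 1: Q1=0; energy lost=0.167
Op 2: GROUND 2: Q2=0; energy lost=50.000
Op 3: CLOSE 1-4: Q_total=12.00, C_total=6.00, V=2.00; Q1=6.00, Q4=6.00; dissipated=12.000
Op 4: CLOSE 2-1: Q_total=6.00, C_total=4.00, V=1.50; Q2=1.50, Q1=4.50; dissipated=1.500
Op 5: CLOSE 4-3: Q_total=13.00, C_total=8.00, V=1.62; Q4=4.88, Q3=8.12; dissipated=0.338
Total dissipated: 64.004 μJ

Answer: 64.00 μJ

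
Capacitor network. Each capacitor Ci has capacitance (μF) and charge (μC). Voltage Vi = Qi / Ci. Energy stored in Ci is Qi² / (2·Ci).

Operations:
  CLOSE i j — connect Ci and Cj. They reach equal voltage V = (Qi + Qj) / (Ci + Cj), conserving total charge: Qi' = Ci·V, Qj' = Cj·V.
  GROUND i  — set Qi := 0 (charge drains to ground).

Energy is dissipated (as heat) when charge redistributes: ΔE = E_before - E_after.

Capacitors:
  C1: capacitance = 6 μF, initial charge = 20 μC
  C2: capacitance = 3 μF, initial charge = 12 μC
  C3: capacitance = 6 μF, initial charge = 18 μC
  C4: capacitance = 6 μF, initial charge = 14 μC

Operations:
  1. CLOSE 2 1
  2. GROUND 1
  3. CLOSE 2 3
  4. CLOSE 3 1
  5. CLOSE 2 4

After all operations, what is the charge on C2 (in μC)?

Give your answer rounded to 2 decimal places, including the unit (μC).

Initial: C1(6μF, Q=20μC, V=3.33V), C2(3μF, Q=12μC, V=4.00V), C3(6μF, Q=18μC, V=3.00V), C4(6μF, Q=14μC, V=2.33V)
Op 1: CLOSE 2-1: Q_total=32.00, C_total=9.00, V=3.56; Q2=10.67, Q1=21.33; dissipated=0.444
Op 2: GROUND 1: Q1=0; energy lost=37.926
Op 3: CLOSE 2-3: Q_total=28.67, C_total=9.00, V=3.19; Q2=9.56, Q3=19.11; dissipated=0.309
Op 4: CLOSE 3-1: Q_total=19.11, C_total=12.00, V=1.59; Q3=9.56, Q1=9.56; dissipated=15.218
Op 5: CLOSE 2-4: Q_total=23.56, C_total=9.00, V=2.62; Q2=7.85, Q4=15.70; dissipated=0.726
Final charges: Q1=9.56, Q2=7.85, Q3=9.56, Q4=15.70

Answer: 7.85 μC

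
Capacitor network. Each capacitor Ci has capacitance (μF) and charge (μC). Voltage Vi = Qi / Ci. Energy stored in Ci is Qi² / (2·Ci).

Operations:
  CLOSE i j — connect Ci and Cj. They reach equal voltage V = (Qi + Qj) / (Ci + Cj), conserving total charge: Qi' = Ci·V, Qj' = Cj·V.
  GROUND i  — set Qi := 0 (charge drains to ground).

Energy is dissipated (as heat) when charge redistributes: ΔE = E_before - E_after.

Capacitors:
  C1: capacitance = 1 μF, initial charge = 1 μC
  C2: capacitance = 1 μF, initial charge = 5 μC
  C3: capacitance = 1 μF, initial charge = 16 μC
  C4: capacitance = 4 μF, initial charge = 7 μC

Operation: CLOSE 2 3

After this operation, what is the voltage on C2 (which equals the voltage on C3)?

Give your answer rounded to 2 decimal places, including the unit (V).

Answer: 10.50 V

Derivation:
Initial: C1(1μF, Q=1μC, V=1.00V), C2(1μF, Q=5μC, V=5.00V), C3(1μF, Q=16μC, V=16.00V), C4(4μF, Q=7μC, V=1.75V)
Op 1: CLOSE 2-3: Q_total=21.00, C_total=2.00, V=10.50; Q2=10.50, Q3=10.50; dissipated=30.250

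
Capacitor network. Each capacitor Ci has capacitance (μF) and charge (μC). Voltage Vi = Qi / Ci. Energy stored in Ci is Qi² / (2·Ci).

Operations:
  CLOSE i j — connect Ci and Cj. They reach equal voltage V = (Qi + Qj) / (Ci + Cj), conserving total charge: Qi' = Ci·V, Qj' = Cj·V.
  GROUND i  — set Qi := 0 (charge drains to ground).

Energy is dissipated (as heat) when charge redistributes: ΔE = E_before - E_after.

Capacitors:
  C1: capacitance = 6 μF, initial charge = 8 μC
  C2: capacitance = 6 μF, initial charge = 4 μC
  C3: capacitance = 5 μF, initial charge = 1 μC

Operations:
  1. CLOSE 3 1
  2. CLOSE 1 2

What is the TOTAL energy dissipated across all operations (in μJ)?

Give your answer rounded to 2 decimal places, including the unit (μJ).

Answer: 1.79 μJ

Derivation:
Initial: C1(6μF, Q=8μC, V=1.33V), C2(6μF, Q=4μC, V=0.67V), C3(5μF, Q=1μC, V=0.20V)
Op 1: CLOSE 3-1: Q_total=9.00, C_total=11.00, V=0.82; Q3=4.09, Q1=4.91; dissipated=1.752
Op 2: CLOSE 1-2: Q_total=8.91, C_total=12.00, V=0.74; Q1=4.45, Q2=4.45; dissipated=0.034
Total dissipated: 1.786 μJ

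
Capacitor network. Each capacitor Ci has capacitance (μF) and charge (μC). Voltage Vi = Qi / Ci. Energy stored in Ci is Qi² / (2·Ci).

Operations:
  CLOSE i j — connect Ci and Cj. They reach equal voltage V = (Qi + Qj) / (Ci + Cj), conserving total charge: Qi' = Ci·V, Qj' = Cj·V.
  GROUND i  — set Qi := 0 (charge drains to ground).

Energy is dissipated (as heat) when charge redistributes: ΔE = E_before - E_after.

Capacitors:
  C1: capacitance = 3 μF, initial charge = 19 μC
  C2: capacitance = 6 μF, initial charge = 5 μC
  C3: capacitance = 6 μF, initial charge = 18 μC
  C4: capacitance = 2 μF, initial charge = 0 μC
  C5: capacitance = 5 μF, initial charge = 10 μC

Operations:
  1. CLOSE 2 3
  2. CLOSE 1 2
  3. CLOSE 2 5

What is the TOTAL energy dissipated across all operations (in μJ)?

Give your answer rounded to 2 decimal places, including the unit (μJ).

Answer: 29.18 μJ

Derivation:
Initial: C1(3μF, Q=19μC, V=6.33V), C2(6μF, Q=5μC, V=0.83V), C3(6μF, Q=18μC, V=3.00V), C4(2μF, Q=0μC, V=0.00V), C5(5μF, Q=10μC, V=2.00V)
Op 1: CLOSE 2-3: Q_total=23.00, C_total=12.00, V=1.92; Q2=11.50, Q3=11.50; dissipated=7.042
Op 2: CLOSE 1-2: Q_total=30.50, C_total=9.00, V=3.39; Q1=10.17, Q2=20.33; dissipated=19.507
Op 3: CLOSE 2-5: Q_total=30.33, C_total=11.00, V=2.76; Q2=16.55, Q5=13.79; dissipated=2.630
Total dissipated: 29.179 μJ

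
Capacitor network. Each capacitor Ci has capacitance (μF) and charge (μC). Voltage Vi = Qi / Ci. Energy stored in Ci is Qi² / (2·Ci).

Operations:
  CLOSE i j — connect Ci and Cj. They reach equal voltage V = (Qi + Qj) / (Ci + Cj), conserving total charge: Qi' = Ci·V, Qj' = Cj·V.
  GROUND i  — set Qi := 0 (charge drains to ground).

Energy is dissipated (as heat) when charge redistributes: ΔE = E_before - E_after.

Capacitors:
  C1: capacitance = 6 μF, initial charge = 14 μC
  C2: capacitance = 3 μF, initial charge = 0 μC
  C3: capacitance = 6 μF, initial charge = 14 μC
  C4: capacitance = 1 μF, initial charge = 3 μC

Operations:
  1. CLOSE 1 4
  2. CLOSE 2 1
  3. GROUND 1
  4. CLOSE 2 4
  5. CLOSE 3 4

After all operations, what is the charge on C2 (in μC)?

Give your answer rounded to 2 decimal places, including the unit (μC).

Answer: 5.46 μC

Derivation:
Initial: C1(6μF, Q=14μC, V=2.33V), C2(3μF, Q=0μC, V=0.00V), C3(6μF, Q=14μC, V=2.33V), C4(1μF, Q=3μC, V=3.00V)
Op 1: CLOSE 1-4: Q_total=17.00, C_total=7.00, V=2.43; Q1=14.57, Q4=2.43; dissipated=0.190
Op 2: CLOSE 2-1: Q_total=14.57, C_total=9.00, V=1.62; Q2=4.86, Q1=9.71; dissipated=5.898
Op 3: GROUND 1: Q1=0; energy lost=7.864
Op 4: CLOSE 2-4: Q_total=7.29, C_total=4.00, V=1.82; Q2=5.46, Q4=1.82; dissipated=0.246
Op 5: CLOSE 3-4: Q_total=15.82, C_total=7.00, V=2.26; Q3=13.56, Q4=2.26; dissipated=0.112
Final charges: Q1=0.00, Q2=5.46, Q3=13.56, Q4=2.26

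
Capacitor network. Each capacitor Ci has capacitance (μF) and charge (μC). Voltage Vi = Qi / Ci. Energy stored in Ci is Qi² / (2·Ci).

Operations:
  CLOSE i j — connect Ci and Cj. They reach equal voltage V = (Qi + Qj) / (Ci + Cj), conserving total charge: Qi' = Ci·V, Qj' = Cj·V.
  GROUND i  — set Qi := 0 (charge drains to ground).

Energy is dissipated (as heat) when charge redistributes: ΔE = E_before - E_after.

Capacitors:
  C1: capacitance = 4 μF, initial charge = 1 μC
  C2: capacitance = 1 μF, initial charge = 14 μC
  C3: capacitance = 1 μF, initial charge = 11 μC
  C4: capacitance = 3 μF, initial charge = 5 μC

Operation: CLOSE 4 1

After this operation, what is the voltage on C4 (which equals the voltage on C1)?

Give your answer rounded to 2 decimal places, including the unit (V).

Answer: 0.86 V

Derivation:
Initial: C1(4μF, Q=1μC, V=0.25V), C2(1μF, Q=14μC, V=14.00V), C3(1μF, Q=11μC, V=11.00V), C4(3μF, Q=5μC, V=1.67V)
Op 1: CLOSE 4-1: Q_total=6.00, C_total=7.00, V=0.86; Q4=2.57, Q1=3.43; dissipated=1.720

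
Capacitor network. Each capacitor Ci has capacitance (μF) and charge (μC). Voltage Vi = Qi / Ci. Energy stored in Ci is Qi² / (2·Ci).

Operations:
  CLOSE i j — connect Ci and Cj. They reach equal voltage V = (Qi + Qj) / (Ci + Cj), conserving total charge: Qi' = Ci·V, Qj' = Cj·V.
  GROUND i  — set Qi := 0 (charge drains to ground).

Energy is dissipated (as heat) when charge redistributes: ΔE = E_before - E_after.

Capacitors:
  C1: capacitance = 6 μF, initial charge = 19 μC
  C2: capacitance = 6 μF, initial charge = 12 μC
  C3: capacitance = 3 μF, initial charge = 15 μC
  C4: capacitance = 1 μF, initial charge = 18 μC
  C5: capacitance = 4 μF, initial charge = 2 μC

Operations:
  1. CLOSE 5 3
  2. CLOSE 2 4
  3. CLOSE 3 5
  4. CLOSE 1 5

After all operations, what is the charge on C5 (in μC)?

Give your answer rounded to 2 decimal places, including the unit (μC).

Answer: 11.49 μC

Derivation:
Initial: C1(6μF, Q=19μC, V=3.17V), C2(6μF, Q=12μC, V=2.00V), C3(3μF, Q=15μC, V=5.00V), C4(1μF, Q=18μC, V=18.00V), C5(4μF, Q=2μC, V=0.50V)
Op 1: CLOSE 5-3: Q_total=17.00, C_total=7.00, V=2.43; Q5=9.71, Q3=7.29; dissipated=17.357
Op 2: CLOSE 2-4: Q_total=30.00, C_total=7.00, V=4.29; Q2=25.71, Q4=4.29; dissipated=109.714
Op 3: CLOSE 3-5: Q_total=17.00, C_total=7.00, V=2.43; Q3=7.29, Q5=9.71; dissipated=0.000
Op 4: CLOSE 1-5: Q_total=28.71, C_total=10.00, V=2.87; Q1=17.23, Q5=11.49; dissipated=0.654
Final charges: Q1=17.23, Q2=25.71, Q3=7.29, Q4=4.29, Q5=11.49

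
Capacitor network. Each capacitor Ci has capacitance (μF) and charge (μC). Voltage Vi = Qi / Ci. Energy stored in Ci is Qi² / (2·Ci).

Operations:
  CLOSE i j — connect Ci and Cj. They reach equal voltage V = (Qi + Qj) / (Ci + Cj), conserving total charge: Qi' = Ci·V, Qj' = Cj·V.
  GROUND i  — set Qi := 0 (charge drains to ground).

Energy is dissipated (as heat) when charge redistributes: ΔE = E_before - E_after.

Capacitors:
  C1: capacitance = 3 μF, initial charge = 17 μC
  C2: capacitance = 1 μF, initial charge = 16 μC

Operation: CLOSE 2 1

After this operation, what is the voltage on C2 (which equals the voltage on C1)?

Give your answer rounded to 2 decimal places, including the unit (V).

Initial: C1(3μF, Q=17μC, V=5.67V), C2(1μF, Q=16μC, V=16.00V)
Op 1: CLOSE 2-1: Q_total=33.00, C_total=4.00, V=8.25; Q2=8.25, Q1=24.75; dissipated=40.042

Answer: 8.25 V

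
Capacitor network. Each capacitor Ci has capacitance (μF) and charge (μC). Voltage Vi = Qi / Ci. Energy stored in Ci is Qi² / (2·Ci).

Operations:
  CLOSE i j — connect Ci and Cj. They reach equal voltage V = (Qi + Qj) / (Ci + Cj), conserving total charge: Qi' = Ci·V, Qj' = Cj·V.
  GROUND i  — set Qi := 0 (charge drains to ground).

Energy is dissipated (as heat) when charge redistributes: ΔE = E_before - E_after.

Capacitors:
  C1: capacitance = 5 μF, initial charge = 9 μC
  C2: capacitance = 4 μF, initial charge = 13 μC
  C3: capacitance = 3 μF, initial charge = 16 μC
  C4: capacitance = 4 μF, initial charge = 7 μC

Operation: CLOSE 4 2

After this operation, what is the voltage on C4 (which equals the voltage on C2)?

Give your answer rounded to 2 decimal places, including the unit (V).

Answer: 2.50 V

Derivation:
Initial: C1(5μF, Q=9μC, V=1.80V), C2(4μF, Q=13μC, V=3.25V), C3(3μF, Q=16μC, V=5.33V), C4(4μF, Q=7μC, V=1.75V)
Op 1: CLOSE 4-2: Q_total=20.00, C_total=8.00, V=2.50; Q4=10.00, Q2=10.00; dissipated=2.250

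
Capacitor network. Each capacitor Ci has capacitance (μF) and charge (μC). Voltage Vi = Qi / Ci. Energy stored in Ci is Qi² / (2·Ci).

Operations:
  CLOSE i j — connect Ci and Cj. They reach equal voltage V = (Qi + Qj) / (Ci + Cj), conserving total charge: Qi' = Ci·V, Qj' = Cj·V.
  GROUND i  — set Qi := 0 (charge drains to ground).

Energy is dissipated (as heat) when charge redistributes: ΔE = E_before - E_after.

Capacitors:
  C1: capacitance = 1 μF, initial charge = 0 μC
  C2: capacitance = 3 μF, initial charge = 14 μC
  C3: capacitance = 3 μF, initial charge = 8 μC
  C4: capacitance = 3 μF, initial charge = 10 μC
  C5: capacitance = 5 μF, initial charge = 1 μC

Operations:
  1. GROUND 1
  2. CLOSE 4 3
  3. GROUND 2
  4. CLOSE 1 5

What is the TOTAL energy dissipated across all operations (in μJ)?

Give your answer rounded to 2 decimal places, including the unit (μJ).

Initial: C1(1μF, Q=0μC, V=0.00V), C2(3μF, Q=14μC, V=4.67V), C3(3μF, Q=8μC, V=2.67V), C4(3μF, Q=10μC, V=3.33V), C5(5μF, Q=1μC, V=0.20V)
Op 1: GROUND 1: Q1=0; energy lost=0.000
Op 2: CLOSE 4-3: Q_total=18.00, C_total=6.00, V=3.00; Q4=9.00, Q3=9.00; dissipated=0.333
Op 3: GROUND 2: Q2=0; energy lost=32.667
Op 4: CLOSE 1-5: Q_total=1.00, C_total=6.00, V=0.17; Q1=0.17, Q5=0.83; dissipated=0.017
Total dissipated: 33.017 μJ

Answer: 33.02 μJ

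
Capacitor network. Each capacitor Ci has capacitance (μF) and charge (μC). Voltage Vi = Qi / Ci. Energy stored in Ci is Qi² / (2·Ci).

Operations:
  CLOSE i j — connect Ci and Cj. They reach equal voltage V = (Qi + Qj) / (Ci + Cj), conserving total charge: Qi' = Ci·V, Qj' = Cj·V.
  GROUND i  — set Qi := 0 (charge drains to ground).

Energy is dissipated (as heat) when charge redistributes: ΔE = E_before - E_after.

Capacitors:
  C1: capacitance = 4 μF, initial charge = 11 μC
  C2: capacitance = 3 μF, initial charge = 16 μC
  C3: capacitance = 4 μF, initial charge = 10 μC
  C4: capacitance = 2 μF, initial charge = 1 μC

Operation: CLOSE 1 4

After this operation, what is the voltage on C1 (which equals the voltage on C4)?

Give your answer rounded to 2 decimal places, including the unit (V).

Initial: C1(4μF, Q=11μC, V=2.75V), C2(3μF, Q=16μC, V=5.33V), C3(4μF, Q=10μC, V=2.50V), C4(2μF, Q=1μC, V=0.50V)
Op 1: CLOSE 1-4: Q_total=12.00, C_total=6.00, V=2.00; Q1=8.00, Q4=4.00; dissipated=3.375

Answer: 2.00 V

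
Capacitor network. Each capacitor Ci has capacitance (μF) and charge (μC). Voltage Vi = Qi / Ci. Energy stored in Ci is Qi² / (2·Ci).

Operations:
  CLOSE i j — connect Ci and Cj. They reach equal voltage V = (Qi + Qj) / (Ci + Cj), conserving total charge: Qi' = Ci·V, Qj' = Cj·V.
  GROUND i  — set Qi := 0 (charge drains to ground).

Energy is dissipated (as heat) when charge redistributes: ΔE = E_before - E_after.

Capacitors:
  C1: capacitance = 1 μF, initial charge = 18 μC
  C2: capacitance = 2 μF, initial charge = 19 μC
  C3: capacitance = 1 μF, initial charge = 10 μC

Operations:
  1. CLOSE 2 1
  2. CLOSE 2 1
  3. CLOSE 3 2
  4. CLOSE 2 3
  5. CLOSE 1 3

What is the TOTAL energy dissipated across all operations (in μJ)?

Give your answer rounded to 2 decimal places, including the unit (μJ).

Initial: C1(1μF, Q=18μC, V=18.00V), C2(2μF, Q=19μC, V=9.50V), C3(1μF, Q=10μC, V=10.00V)
Op 1: CLOSE 2-1: Q_total=37.00, C_total=3.00, V=12.33; Q2=24.67, Q1=12.33; dissipated=24.083
Op 2: CLOSE 2-1: Q_total=37.00, C_total=3.00, V=12.33; Q2=24.67, Q1=12.33; dissipated=0.000
Op 3: CLOSE 3-2: Q_total=34.67, C_total=3.00, V=11.56; Q3=11.56, Q2=23.11; dissipated=1.815
Op 4: CLOSE 2-3: Q_total=34.67, C_total=3.00, V=11.56; Q2=23.11, Q3=11.56; dissipated=0.000
Op 5: CLOSE 1-3: Q_total=23.89, C_total=2.00, V=11.94; Q1=11.94, Q3=11.94; dissipated=0.151
Total dissipated: 26.049 μJ

Answer: 26.05 μJ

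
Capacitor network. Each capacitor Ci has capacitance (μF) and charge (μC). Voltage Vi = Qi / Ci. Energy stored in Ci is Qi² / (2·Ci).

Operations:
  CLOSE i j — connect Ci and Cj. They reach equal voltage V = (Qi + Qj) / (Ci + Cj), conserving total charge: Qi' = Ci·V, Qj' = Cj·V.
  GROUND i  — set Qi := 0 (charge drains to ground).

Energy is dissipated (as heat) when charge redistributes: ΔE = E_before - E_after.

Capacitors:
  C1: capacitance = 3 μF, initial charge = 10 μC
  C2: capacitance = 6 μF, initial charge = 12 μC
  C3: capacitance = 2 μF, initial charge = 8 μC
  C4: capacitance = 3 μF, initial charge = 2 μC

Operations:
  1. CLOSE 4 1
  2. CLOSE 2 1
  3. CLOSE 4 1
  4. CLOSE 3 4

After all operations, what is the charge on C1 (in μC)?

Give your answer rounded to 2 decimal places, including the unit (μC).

Initial: C1(3μF, Q=10μC, V=3.33V), C2(6μF, Q=12μC, V=2.00V), C3(2μF, Q=8μC, V=4.00V), C4(3μF, Q=2μC, V=0.67V)
Op 1: CLOSE 4-1: Q_total=12.00, C_total=6.00, V=2.00; Q4=6.00, Q1=6.00; dissipated=5.333
Op 2: CLOSE 2-1: Q_total=18.00, C_total=9.00, V=2.00; Q2=12.00, Q1=6.00; dissipated=0.000
Op 3: CLOSE 4-1: Q_total=12.00, C_total=6.00, V=2.00; Q4=6.00, Q1=6.00; dissipated=0.000
Op 4: CLOSE 3-4: Q_total=14.00, C_total=5.00, V=2.80; Q3=5.60, Q4=8.40; dissipated=2.400
Final charges: Q1=6.00, Q2=12.00, Q3=5.60, Q4=8.40

Answer: 6.00 μC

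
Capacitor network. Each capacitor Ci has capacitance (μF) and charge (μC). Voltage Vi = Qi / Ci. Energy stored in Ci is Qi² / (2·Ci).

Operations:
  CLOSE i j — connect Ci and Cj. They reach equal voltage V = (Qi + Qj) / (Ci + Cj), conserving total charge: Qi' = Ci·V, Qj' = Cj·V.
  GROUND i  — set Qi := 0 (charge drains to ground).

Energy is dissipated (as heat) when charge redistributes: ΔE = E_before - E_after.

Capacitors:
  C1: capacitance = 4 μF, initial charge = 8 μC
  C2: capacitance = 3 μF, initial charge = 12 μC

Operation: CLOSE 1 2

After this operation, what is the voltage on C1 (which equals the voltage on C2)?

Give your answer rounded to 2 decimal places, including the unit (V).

Answer: 2.86 V

Derivation:
Initial: C1(4μF, Q=8μC, V=2.00V), C2(3μF, Q=12μC, V=4.00V)
Op 1: CLOSE 1-2: Q_total=20.00, C_total=7.00, V=2.86; Q1=11.43, Q2=8.57; dissipated=3.429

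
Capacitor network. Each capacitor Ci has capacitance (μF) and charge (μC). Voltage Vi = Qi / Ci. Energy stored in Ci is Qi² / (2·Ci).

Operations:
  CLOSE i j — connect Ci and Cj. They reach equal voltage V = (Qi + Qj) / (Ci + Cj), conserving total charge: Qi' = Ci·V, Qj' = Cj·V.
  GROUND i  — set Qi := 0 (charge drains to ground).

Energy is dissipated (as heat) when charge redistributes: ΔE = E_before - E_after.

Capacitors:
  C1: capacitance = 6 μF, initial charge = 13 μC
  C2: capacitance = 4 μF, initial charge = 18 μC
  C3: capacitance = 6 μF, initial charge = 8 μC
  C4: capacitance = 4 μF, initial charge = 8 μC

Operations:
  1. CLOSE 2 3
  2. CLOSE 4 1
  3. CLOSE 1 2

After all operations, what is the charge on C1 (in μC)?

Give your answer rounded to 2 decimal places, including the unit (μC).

Answer: 13.80 μC

Derivation:
Initial: C1(6μF, Q=13μC, V=2.17V), C2(4μF, Q=18μC, V=4.50V), C3(6μF, Q=8μC, V=1.33V), C4(4μF, Q=8μC, V=2.00V)
Op 1: CLOSE 2-3: Q_total=26.00, C_total=10.00, V=2.60; Q2=10.40, Q3=15.60; dissipated=12.033
Op 2: CLOSE 4-1: Q_total=21.00, C_total=10.00, V=2.10; Q4=8.40, Q1=12.60; dissipated=0.033
Op 3: CLOSE 1-2: Q_total=23.00, C_total=10.00, V=2.30; Q1=13.80, Q2=9.20; dissipated=0.300
Final charges: Q1=13.80, Q2=9.20, Q3=15.60, Q4=8.40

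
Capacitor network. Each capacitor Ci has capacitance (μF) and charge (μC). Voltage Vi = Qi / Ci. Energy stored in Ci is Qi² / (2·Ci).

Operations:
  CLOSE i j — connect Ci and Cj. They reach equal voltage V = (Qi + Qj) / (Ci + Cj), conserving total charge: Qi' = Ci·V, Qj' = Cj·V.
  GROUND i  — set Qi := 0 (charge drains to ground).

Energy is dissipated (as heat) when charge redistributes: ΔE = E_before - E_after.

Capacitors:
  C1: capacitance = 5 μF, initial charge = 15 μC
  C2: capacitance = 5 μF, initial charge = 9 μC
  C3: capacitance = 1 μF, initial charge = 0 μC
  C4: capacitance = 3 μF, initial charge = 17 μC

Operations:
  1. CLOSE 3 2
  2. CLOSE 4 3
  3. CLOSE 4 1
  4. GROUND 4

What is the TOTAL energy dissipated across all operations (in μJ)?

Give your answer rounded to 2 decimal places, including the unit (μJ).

Initial: C1(5μF, Q=15μC, V=3.00V), C2(5μF, Q=9μC, V=1.80V), C3(1μF, Q=0μC, V=0.00V), C4(3μF, Q=17μC, V=5.67V)
Op 1: CLOSE 3-2: Q_total=9.00, C_total=6.00, V=1.50; Q3=1.50, Q2=7.50; dissipated=1.350
Op 2: CLOSE 4-3: Q_total=18.50, C_total=4.00, V=4.62; Q4=13.88, Q3=4.62; dissipated=6.510
Op 3: CLOSE 4-1: Q_total=28.88, C_total=8.00, V=3.61; Q4=10.83, Q1=18.05; dissipated=2.476
Op 4: GROUND 4: Q4=0; energy lost=19.541
Total dissipated: 29.877 μJ

Answer: 29.88 μJ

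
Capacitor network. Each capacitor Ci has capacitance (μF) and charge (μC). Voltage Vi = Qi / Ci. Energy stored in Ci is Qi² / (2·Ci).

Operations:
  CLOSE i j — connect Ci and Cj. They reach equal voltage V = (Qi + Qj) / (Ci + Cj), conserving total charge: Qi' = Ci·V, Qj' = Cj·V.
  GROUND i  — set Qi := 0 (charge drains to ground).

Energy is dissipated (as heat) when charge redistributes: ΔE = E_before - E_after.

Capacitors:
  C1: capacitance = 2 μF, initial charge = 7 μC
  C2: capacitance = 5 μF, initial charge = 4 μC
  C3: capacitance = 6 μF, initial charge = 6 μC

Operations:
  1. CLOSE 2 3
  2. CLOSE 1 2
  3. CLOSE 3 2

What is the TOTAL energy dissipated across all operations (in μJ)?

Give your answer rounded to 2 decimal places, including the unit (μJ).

Answer: 5.60 μJ

Derivation:
Initial: C1(2μF, Q=7μC, V=3.50V), C2(5μF, Q=4μC, V=0.80V), C3(6μF, Q=6μC, V=1.00V)
Op 1: CLOSE 2-3: Q_total=10.00, C_total=11.00, V=0.91; Q2=4.55, Q3=5.45; dissipated=0.055
Op 2: CLOSE 1-2: Q_total=11.55, C_total=7.00, V=1.65; Q1=3.30, Q2=8.25; dissipated=4.795
Op 3: CLOSE 3-2: Q_total=13.70, C_total=11.00, V=1.25; Q3=7.47, Q2=6.23; dissipated=0.747
Total dissipated: 5.597 μJ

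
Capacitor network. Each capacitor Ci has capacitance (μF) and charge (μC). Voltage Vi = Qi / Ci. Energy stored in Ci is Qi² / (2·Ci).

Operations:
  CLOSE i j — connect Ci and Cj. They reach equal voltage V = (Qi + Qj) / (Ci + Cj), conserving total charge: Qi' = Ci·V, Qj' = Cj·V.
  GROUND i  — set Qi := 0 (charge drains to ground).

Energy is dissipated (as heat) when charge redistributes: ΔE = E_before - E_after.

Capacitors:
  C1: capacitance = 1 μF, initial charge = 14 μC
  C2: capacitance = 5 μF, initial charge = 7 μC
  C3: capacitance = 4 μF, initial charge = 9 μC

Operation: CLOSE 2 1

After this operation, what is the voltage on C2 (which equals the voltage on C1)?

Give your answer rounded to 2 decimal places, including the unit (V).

Initial: C1(1μF, Q=14μC, V=14.00V), C2(5μF, Q=7μC, V=1.40V), C3(4μF, Q=9μC, V=2.25V)
Op 1: CLOSE 2-1: Q_total=21.00, C_total=6.00, V=3.50; Q2=17.50, Q1=3.50; dissipated=66.150

Answer: 3.50 V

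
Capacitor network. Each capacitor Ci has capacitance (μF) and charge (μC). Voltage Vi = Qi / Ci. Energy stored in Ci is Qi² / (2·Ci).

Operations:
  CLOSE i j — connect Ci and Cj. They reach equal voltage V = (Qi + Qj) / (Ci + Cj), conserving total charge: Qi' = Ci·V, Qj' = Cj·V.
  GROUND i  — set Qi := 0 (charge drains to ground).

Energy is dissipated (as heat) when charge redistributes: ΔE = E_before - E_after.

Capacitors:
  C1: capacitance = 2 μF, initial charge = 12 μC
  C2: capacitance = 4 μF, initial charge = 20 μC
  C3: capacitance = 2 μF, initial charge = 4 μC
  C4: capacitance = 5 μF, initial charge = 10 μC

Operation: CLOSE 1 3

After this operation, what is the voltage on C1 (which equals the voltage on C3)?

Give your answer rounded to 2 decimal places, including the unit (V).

Initial: C1(2μF, Q=12μC, V=6.00V), C2(4μF, Q=20μC, V=5.00V), C3(2μF, Q=4μC, V=2.00V), C4(5μF, Q=10μC, V=2.00V)
Op 1: CLOSE 1-3: Q_total=16.00, C_total=4.00, V=4.00; Q1=8.00, Q3=8.00; dissipated=8.000

Answer: 4.00 V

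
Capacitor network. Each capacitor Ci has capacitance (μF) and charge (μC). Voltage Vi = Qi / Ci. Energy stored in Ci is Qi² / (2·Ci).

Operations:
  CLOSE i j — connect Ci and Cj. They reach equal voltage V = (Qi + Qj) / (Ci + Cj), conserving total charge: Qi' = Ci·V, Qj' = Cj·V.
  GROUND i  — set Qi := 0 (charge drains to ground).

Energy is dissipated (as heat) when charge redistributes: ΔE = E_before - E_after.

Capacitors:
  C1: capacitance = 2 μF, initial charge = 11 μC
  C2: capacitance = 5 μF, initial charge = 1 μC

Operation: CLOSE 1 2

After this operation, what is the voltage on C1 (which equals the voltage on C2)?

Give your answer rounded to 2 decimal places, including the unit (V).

Answer: 1.71 V

Derivation:
Initial: C1(2μF, Q=11μC, V=5.50V), C2(5μF, Q=1μC, V=0.20V)
Op 1: CLOSE 1-2: Q_total=12.00, C_total=7.00, V=1.71; Q1=3.43, Q2=8.57; dissipated=20.064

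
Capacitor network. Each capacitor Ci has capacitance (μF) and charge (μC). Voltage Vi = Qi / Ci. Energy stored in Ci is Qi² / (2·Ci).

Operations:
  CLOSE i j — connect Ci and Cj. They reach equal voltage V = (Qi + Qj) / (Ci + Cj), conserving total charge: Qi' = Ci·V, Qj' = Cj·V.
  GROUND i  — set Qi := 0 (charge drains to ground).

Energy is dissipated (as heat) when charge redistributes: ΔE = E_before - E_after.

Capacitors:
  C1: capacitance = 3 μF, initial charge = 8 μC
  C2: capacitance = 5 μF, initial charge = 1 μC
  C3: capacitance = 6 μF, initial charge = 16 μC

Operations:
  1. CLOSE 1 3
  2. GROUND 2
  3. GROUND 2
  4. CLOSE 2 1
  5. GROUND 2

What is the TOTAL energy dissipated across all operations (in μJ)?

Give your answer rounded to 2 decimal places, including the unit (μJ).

Answer: 9.27 μJ

Derivation:
Initial: C1(3μF, Q=8μC, V=2.67V), C2(5μF, Q=1μC, V=0.20V), C3(6μF, Q=16μC, V=2.67V)
Op 1: CLOSE 1-3: Q_total=24.00, C_total=9.00, V=2.67; Q1=8.00, Q3=16.00; dissipated=0.000
Op 2: GROUND 2: Q2=0; energy lost=0.100
Op 3: GROUND 2: Q2=0; energy lost=0.000
Op 4: CLOSE 2-1: Q_total=8.00, C_total=8.00, V=1.00; Q2=5.00, Q1=3.00; dissipated=6.667
Op 5: GROUND 2: Q2=0; energy lost=2.500
Total dissipated: 9.267 μJ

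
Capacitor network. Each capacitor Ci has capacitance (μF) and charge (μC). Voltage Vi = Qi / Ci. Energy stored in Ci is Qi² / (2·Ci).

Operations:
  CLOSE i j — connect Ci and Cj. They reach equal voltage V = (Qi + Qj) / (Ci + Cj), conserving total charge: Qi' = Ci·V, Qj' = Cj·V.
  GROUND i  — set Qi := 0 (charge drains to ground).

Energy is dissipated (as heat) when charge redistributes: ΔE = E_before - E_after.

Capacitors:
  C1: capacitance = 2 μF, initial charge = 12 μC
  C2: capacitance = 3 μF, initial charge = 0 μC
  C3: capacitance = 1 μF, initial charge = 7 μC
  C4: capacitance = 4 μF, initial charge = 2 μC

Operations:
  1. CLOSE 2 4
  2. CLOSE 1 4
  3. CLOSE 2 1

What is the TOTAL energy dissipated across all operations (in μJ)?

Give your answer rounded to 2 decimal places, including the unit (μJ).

Answer: 24.16 μJ

Derivation:
Initial: C1(2μF, Q=12μC, V=6.00V), C2(3μF, Q=0μC, V=0.00V), C3(1μF, Q=7μC, V=7.00V), C4(4μF, Q=2μC, V=0.50V)
Op 1: CLOSE 2-4: Q_total=2.00, C_total=7.00, V=0.29; Q2=0.86, Q4=1.14; dissipated=0.214
Op 2: CLOSE 1-4: Q_total=13.14, C_total=6.00, V=2.19; Q1=4.38, Q4=8.76; dissipated=21.769
Op 3: CLOSE 2-1: Q_total=5.24, C_total=5.00, V=1.05; Q2=3.14, Q1=2.10; dissipated=2.177
Total dissipated: 24.160 μJ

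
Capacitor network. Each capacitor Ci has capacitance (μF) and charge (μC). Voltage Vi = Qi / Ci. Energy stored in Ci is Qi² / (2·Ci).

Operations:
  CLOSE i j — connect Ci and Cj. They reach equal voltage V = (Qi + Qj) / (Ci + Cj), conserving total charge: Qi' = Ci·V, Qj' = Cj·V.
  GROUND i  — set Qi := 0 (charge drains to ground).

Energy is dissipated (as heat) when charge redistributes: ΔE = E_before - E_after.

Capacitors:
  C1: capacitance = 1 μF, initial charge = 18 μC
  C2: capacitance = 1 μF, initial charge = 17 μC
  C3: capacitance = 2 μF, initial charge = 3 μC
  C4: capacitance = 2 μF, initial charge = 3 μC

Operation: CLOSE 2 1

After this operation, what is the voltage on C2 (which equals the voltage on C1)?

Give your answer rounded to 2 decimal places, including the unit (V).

Answer: 17.50 V

Derivation:
Initial: C1(1μF, Q=18μC, V=18.00V), C2(1μF, Q=17μC, V=17.00V), C3(2μF, Q=3μC, V=1.50V), C4(2μF, Q=3μC, V=1.50V)
Op 1: CLOSE 2-1: Q_total=35.00, C_total=2.00, V=17.50; Q2=17.50, Q1=17.50; dissipated=0.250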